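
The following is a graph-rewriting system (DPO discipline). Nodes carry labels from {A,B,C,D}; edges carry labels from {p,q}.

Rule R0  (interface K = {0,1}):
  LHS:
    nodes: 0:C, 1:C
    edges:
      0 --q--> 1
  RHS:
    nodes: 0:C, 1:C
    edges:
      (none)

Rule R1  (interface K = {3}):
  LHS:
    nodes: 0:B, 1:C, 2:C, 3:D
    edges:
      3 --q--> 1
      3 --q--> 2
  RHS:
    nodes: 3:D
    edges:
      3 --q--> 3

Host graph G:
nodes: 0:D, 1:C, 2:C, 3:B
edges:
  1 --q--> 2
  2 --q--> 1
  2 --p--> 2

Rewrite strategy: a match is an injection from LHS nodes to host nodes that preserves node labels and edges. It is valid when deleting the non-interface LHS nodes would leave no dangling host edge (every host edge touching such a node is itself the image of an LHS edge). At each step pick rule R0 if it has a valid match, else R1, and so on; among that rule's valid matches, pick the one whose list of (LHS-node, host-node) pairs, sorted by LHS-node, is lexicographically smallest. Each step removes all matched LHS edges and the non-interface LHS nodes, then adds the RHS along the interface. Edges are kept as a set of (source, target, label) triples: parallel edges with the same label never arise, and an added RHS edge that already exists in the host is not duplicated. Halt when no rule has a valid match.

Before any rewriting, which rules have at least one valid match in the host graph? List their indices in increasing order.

R0: 2 valid matches — {0↦1, 1↦2}, {0↦2, 1↦1}
R1: no valid match — LHS pattern not found

Answer: [R0]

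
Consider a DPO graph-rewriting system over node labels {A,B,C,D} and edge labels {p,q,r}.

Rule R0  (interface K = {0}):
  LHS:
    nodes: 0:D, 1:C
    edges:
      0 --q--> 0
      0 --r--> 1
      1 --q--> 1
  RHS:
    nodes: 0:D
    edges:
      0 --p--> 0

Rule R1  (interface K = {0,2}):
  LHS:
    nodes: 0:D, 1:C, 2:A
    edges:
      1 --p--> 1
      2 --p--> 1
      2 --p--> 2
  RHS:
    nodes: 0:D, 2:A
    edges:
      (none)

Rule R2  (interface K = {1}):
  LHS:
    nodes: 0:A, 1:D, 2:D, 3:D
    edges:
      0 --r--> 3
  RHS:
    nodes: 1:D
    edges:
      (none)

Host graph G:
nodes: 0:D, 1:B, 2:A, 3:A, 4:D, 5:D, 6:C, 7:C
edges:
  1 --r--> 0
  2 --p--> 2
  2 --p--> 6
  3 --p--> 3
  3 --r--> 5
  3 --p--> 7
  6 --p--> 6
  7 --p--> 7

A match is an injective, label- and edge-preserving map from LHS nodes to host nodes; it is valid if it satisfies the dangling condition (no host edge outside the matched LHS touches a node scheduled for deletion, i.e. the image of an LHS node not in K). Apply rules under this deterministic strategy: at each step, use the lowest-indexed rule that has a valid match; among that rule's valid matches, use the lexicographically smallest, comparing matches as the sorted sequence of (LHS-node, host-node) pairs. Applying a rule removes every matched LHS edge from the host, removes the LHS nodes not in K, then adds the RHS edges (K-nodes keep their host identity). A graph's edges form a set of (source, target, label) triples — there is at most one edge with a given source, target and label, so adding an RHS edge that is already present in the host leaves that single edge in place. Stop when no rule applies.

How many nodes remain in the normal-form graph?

start.  V:8 E:8  edges: 1-r->0 2-p->2 2-p->6 3-p->3 3-r->5 3-p->7 6-p->6 7-p->7
1. fire R1 via {0↦0, 1↦6, 2↦2}  →  V:7 E:5  edges: 1-r->0 3-p->3 3-r->5 3-p->7 7-p->7
2. fire R1 via {0↦0, 1↦7, 2↦3}  →  V:6 E:2  edges: 1-r->0 3-r->5
3. fire R2 via {0↦3, 1↦0, 2↦4, 3↦5}  →  V:3 E:1  edges: 1-r->0
normal form: no rule applies after step 3
NF nodes: {0:D, 1:B, 2:A}

Answer: 3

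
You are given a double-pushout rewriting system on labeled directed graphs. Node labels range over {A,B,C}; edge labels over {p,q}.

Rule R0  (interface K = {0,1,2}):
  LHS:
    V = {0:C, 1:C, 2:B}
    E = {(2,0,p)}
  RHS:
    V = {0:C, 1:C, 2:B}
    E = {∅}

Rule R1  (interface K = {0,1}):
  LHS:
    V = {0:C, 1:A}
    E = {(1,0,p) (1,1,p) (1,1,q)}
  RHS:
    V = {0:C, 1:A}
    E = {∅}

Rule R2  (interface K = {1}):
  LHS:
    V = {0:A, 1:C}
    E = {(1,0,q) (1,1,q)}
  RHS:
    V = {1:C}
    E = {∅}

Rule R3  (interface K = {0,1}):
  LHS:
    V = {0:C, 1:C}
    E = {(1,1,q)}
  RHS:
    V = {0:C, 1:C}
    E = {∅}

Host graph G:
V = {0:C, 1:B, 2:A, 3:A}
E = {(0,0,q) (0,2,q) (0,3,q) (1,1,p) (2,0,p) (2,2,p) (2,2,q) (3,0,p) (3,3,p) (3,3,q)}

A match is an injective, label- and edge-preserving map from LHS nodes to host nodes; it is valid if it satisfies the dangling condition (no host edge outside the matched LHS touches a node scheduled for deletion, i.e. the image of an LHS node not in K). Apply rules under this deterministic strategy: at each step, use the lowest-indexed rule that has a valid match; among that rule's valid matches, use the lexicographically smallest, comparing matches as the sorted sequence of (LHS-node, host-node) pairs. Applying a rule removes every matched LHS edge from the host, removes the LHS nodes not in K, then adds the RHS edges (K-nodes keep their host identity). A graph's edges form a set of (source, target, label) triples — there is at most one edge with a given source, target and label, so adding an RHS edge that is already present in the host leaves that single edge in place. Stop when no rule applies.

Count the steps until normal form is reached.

initial: |V|=4 |E|=10  E = 0-q->0 0-q->2 0-q->3 1-p->1 2-p->0 2-p->2 2-q->2 3-p->0 3-p->3 3-q->3
step 1: apply R1 at {0↦0, 1↦2}  → |V|=4 |E|=7  E = 0-q->0 0-q->2 0-q->3 1-p->1 3-p->0 3-p->3 3-q->3
step 2: apply R1 at {0↦0, 1↦3}  → |V|=4 |E|=4  E = 0-q->0 0-q->2 0-q->3 1-p->1
step 3: apply R2 at {0↦2, 1↦0}  → |V|=3 |E|=2  E = 0-q->3 1-p->1
final graph: no rule applies after step 3

Answer: 3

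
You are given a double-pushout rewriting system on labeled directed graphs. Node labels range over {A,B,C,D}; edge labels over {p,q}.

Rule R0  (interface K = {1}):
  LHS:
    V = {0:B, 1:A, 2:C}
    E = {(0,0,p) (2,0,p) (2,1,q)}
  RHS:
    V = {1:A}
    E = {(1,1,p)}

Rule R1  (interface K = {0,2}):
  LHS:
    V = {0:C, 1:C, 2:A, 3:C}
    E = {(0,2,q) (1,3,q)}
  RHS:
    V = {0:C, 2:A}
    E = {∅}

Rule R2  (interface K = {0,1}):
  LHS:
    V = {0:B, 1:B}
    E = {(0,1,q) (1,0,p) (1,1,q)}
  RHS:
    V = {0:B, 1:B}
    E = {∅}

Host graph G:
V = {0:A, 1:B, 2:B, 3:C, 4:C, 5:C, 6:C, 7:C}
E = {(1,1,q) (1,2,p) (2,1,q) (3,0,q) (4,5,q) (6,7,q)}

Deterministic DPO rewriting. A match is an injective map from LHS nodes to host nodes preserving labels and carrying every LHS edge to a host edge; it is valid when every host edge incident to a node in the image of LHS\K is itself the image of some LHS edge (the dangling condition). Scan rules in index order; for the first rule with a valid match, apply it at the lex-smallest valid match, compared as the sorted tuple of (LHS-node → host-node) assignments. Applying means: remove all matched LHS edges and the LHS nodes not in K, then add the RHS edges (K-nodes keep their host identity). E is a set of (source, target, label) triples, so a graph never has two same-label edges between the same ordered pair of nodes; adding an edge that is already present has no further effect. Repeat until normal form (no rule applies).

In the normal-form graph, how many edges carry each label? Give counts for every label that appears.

Answer: q:1

Steps:
initial: |V|=8 |E|=6  E = 1-q->1 1-p->2 2-q->1 3-q->0 4-q->5 6-q->7
step 1: apply R1 at {0↦3, 1↦4, 2↦0, 3↦5}  → |V|=6 |E|=4  E = 1-q->1 1-p->2 2-q->1 6-q->7
step 2: apply R2 at {0↦2, 1↦1}  → |V|=6 |E|=1  E = 6-q->7
final graph: no rule applies after step 2
NF edges: [(6, 7, 'q')]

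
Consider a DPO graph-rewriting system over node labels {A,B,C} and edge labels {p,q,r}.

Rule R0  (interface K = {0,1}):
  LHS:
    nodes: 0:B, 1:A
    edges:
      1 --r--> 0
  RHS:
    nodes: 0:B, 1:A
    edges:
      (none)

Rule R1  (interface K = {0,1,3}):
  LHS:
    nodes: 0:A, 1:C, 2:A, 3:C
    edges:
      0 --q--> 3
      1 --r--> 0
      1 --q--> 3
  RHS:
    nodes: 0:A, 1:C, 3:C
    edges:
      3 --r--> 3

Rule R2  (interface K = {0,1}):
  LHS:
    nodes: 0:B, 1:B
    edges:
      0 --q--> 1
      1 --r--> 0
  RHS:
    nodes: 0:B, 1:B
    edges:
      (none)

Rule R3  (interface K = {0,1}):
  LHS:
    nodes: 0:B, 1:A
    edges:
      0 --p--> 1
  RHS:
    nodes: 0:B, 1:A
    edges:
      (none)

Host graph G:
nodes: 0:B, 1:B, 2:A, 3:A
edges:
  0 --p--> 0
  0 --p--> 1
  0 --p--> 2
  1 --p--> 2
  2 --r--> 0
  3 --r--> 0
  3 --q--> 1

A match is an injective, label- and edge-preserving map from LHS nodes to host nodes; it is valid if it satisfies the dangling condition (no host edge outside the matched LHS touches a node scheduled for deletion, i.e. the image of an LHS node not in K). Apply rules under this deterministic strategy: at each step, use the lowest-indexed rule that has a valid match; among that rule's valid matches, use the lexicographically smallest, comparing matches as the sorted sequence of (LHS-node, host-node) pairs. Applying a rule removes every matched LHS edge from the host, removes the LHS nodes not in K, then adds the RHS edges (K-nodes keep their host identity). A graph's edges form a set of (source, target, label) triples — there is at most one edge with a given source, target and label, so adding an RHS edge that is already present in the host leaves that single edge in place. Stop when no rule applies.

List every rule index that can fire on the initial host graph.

R0: 2 valid matches — {0↦0, 1↦2}, {0↦0, 1↦3}
R1: no valid match — LHS pattern not found
R2: no valid match — LHS pattern not found
R3: 2 valid matches — {0↦0, 1↦2}, {0↦1, 1↦2}

Answer: [R0,R3]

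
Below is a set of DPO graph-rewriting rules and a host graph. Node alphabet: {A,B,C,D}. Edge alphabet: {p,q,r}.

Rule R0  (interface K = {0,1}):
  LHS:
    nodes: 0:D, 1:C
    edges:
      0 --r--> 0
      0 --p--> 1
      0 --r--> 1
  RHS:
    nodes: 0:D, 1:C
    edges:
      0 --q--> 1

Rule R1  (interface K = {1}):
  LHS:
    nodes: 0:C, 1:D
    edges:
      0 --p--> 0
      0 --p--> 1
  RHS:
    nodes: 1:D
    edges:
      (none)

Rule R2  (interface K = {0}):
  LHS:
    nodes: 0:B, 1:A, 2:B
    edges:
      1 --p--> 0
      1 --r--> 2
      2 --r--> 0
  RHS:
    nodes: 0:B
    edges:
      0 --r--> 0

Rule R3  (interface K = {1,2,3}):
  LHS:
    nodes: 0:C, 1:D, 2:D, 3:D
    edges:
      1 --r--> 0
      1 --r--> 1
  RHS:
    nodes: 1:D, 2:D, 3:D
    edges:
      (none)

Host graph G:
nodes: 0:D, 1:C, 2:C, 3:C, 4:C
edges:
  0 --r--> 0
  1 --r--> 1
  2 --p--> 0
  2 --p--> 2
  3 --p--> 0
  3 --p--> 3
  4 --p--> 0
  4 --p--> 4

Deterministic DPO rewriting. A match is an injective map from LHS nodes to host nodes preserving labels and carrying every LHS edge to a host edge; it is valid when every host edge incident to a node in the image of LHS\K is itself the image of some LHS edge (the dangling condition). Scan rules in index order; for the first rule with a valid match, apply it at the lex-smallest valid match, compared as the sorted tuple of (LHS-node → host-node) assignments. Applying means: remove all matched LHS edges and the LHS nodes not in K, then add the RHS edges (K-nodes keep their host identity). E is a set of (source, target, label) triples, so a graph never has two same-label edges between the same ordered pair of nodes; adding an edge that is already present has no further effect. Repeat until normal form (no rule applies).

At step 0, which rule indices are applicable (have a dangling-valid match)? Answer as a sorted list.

Answer: [R1]

Steps:
R0: no valid match — LHS pattern not found
R1: 3 valid matches — {0↦2, 1↦0}, {0↦3, 1↦0}, {0↦4, 1↦0}
R2: no valid match — LHS pattern not found
R3: no valid match — LHS pattern not found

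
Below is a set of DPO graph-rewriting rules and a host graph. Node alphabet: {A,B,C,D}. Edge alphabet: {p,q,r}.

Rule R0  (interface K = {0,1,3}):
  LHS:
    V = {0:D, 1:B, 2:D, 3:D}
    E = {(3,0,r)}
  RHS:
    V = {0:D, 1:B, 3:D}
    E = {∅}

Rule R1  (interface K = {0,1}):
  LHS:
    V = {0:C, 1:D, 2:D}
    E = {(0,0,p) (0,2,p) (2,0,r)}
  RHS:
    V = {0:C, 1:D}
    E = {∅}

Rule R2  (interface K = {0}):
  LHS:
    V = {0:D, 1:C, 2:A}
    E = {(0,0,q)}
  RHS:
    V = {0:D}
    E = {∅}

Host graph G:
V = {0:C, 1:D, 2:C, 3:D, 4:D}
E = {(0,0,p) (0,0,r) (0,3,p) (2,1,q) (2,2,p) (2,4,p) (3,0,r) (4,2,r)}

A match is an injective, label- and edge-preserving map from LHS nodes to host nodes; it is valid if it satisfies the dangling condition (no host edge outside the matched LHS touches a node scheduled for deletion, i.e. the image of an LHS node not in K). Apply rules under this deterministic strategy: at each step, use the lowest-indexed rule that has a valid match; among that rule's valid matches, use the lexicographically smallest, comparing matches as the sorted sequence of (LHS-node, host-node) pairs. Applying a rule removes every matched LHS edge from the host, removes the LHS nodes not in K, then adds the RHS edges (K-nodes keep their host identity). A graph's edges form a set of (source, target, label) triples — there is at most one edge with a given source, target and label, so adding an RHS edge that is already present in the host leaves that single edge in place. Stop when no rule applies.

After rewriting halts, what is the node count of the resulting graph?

initial: |V|=5 |E|=8  E = 0-p->0 0-r->0 0-p->3 2-q->1 2-p->2 2-p->4 3-r->0 4-r->2
step 1: apply R1 at {0↦0, 1↦1, 2↦3}  → |V|=4 |E|=5  E = 0-r->0 2-q->1 2-p->2 2-p->4 4-r->2
step 2: apply R1 at {0↦2, 1↦1, 2↦4}  → |V|=3 |E|=2  E = 0-r->0 2-q->1
halt: no rule applies after step 2
NF nodes: {0:C, 1:D, 2:C}

Answer: 3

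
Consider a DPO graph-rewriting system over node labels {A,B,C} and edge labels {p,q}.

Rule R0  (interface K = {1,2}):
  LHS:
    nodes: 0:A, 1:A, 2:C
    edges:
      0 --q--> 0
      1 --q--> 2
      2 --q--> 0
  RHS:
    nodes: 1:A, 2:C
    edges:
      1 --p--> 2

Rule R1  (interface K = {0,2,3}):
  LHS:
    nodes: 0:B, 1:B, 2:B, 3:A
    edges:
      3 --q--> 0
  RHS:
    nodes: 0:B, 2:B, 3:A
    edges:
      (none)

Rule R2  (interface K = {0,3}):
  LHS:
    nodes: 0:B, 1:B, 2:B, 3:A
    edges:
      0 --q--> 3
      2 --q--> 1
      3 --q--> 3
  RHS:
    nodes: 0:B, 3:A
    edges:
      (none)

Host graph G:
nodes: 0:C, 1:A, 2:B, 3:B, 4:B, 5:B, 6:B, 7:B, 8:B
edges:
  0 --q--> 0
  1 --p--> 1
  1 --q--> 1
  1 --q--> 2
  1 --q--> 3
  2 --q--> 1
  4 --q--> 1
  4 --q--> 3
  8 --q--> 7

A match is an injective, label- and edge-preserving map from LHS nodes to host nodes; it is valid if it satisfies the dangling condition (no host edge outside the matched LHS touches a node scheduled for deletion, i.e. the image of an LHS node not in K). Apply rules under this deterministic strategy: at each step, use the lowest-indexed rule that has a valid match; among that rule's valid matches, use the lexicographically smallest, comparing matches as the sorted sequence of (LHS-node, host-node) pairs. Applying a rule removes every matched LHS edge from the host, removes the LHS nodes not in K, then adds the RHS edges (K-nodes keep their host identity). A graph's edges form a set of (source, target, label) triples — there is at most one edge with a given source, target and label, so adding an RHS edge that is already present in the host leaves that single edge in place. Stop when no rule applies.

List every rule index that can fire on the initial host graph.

R0: no valid match — LHS pattern not found
R1: 20 valid matches — {0↦2, 1↦5, 2↦3, 3↦1}, {0↦2, 1↦5, 2↦4, 3↦1}, {0↦2, 1↦5, 2↦6, 3↦1} (+17 more)
R2: 2 valid matches — {0↦2, 1↦7, 2↦8, 3↦1}, {0↦4, 1↦7, 2↦8, 3↦1}

Answer: [R1,R2]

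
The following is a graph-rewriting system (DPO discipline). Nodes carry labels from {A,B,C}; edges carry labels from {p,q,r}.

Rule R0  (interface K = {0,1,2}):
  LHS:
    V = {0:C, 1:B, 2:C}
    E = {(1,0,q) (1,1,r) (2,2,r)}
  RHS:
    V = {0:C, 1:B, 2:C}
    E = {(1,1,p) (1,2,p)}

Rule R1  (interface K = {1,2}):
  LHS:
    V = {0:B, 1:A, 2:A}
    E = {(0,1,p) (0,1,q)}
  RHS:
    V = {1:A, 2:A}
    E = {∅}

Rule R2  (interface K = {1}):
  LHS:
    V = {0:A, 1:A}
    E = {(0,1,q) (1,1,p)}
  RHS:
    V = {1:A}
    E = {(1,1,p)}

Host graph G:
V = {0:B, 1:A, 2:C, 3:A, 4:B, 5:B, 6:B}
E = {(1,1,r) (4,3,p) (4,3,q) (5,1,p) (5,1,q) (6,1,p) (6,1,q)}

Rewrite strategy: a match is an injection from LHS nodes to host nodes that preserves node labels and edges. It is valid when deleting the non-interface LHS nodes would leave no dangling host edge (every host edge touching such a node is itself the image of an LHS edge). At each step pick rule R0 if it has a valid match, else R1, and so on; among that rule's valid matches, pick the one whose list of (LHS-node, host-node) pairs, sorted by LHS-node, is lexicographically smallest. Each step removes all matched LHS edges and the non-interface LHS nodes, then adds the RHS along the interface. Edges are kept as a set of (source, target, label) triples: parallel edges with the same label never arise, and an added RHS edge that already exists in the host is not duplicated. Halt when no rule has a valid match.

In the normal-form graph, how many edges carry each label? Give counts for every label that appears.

Answer: r:1

Rewrite trace:
[0] host  ⇒  7 nodes, 7 edges  {1-r->1 4-p->3 4-q->3 5-p->1 5-q->1 6-p->1 6-q->1}
[1] R1 @ {0↦4, 1↦3, 2↦1}  ⇒  6 nodes, 5 edges  {1-r->1 5-p->1 5-q->1 6-p->1 6-q->1}
[2] R1 @ {0↦5, 1↦1, 2↦3}  ⇒  5 nodes, 3 edges  {1-r->1 6-p->1 6-q->1}
[3] R1 @ {0↦6, 1↦1, 2↦3}  ⇒  4 nodes, 1 edges  {1-r->1}
halt: no rule applies after step 3
NF edges: [(1, 1, 'r')]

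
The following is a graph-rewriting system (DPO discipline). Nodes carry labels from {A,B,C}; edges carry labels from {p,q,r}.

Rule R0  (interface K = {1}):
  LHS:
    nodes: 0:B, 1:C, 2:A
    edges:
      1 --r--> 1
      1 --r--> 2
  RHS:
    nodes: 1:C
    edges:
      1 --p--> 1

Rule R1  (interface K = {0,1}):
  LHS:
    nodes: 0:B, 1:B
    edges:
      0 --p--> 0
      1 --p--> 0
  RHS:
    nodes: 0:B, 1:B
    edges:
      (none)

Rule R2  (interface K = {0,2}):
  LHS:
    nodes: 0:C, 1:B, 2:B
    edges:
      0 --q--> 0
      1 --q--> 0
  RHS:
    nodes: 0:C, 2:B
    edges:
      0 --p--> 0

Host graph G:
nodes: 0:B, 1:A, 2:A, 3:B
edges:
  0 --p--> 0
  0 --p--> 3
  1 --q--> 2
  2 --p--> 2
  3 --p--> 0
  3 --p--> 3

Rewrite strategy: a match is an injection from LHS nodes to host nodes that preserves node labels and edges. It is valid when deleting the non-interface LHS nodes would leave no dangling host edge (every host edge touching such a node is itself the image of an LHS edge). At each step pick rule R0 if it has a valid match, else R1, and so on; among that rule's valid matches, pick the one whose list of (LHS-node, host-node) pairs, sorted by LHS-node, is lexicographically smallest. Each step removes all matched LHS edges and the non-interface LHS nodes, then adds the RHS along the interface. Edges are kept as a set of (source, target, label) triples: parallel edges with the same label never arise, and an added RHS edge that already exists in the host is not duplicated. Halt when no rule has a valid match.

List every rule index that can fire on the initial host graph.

R0: no valid match — LHS pattern not found
R1: 2 valid matches — {0↦0, 1↦3}, {0↦3, 1↦0}
R2: no valid match — LHS pattern not found

Answer: [R1]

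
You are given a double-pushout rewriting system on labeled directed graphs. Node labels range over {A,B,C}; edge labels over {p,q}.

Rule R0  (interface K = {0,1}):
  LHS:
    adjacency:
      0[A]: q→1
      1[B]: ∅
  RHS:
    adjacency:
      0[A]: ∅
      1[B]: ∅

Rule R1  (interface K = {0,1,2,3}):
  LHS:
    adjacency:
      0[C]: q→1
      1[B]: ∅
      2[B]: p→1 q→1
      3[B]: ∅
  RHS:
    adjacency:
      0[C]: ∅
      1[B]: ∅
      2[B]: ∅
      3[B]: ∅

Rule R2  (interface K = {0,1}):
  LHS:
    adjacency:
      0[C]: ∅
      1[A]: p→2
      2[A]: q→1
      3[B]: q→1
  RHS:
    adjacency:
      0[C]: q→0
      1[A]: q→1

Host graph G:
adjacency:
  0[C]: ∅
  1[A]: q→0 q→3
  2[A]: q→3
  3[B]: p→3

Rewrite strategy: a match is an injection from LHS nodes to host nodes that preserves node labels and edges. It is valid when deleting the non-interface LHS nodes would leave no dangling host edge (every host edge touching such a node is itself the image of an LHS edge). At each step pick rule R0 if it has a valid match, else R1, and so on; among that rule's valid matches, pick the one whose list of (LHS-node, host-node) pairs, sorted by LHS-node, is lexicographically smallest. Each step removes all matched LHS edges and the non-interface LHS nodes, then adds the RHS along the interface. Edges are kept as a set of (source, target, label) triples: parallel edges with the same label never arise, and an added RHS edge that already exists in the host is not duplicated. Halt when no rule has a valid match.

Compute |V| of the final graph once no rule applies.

Answer: 4

Steps:
start.  V:4 E:4  edges: 1-q->0 1-q->3 2-q->3 3-p->3
1. fire R0 via {0↦1, 1↦3}  →  V:4 E:3  edges: 1-q->0 2-q->3 3-p->3
2. fire R0 via {0↦2, 1↦3}  →  V:4 E:2  edges: 1-q->0 3-p->3
final graph: no rule applies after step 2
NF nodes: {0:C, 1:A, 2:A, 3:B}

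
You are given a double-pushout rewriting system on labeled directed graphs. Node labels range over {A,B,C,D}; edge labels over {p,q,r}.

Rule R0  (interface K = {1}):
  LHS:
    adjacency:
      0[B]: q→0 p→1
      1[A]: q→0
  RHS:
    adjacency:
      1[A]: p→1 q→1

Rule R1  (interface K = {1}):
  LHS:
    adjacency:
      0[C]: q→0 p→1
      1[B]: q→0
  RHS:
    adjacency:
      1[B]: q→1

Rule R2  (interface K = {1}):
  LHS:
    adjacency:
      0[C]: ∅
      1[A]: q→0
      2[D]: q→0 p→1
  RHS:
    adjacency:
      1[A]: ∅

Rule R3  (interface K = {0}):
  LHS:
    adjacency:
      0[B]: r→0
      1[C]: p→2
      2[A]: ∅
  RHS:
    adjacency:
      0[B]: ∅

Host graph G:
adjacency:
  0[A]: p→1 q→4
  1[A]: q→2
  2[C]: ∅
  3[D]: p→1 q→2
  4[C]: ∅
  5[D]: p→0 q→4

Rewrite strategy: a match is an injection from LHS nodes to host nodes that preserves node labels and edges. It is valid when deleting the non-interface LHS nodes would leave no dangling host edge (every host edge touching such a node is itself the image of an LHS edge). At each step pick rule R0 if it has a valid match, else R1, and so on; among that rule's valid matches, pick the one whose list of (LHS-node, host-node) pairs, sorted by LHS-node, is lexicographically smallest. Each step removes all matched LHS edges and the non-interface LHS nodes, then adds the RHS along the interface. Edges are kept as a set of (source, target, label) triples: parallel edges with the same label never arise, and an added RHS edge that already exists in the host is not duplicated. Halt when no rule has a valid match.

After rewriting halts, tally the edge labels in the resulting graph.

initial: |V|=6 |E|=7  E = 0-p->1 0-q->4 1-q->2 3-p->1 3-q->2 5-p->0 5-q->4
step 1: apply R2 at {0↦2, 1↦1, 2↦3}  → |V|=4 |E|=4  E = 0-p->1 0-q->4 5-p->0 5-q->4
step 2: apply R2 at {0↦4, 1↦0, 2↦5}  → |V|=2 |E|=1  E = 0-p->1
normal form: no rule applies after step 2
NF edges: [(0, 1, 'p')]

Answer: p:1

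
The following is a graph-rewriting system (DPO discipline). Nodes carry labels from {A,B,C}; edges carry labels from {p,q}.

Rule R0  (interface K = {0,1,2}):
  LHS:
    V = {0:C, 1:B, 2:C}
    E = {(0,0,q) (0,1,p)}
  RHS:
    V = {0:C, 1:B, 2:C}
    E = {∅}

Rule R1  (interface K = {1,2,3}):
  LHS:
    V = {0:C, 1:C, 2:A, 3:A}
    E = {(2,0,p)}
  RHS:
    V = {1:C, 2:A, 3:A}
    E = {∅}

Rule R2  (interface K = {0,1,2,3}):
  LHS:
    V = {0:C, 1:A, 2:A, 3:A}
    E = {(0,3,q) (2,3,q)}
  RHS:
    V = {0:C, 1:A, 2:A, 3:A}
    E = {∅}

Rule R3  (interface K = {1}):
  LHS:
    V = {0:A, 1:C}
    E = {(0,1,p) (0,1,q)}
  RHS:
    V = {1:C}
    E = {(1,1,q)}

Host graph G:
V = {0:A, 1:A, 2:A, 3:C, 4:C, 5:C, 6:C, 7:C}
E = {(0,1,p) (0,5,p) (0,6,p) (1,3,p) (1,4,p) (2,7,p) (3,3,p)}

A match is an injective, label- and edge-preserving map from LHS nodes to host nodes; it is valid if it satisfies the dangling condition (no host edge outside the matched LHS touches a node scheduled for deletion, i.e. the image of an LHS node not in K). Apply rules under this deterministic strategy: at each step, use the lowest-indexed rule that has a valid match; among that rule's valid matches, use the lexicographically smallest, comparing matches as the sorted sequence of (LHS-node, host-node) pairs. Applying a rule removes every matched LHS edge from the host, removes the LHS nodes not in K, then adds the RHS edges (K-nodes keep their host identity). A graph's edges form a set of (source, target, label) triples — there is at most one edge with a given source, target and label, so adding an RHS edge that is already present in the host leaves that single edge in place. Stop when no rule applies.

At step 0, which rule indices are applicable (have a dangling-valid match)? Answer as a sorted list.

R0: no valid match — LHS pattern not found
R1: 32 valid matches — {0↦4, 1↦3, 2↦1, 3↦0}, {0↦4, 1↦3, 2↦1, 3↦2}, {0↦4, 1↦5, 2↦1, 3↦0} (+29 more)
R2: no valid match — LHS pattern not found
R3: no valid match — LHS pattern not found

Answer: [R1]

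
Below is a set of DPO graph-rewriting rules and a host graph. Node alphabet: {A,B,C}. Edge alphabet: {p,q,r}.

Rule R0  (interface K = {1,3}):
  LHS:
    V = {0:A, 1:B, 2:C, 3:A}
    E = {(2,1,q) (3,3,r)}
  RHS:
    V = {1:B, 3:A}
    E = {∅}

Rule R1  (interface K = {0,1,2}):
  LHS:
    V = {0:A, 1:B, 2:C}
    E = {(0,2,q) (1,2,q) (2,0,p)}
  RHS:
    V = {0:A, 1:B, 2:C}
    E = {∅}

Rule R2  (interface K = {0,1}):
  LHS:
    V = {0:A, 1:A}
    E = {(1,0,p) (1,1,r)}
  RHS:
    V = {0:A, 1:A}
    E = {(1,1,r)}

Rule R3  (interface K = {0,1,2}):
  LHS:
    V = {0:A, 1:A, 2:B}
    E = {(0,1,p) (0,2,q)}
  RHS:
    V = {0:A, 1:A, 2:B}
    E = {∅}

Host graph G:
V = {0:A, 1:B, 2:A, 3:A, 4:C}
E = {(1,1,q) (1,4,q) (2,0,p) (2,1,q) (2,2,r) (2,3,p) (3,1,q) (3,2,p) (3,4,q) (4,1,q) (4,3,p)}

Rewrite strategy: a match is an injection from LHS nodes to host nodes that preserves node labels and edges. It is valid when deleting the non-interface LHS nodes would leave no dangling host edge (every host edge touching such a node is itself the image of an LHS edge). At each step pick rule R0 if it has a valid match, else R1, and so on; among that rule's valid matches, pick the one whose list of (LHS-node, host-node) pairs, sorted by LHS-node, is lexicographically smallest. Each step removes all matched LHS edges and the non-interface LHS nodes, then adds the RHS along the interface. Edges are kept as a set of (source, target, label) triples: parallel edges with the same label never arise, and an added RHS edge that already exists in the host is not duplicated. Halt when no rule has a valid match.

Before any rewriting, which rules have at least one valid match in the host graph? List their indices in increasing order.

Answer: [R1,R2,R3]

Derivation:
R0: no valid match — 2 raw matches, all fail dangling condition
R1: 1 valid match — {0↦3, 1↦1, 2↦4}
R2: 2 valid matches — {0↦0, 1↦2}, {0↦3, 1↦2}
R3: 3 valid matches — {0↦2, 1↦0, 2↦1}, {0↦2, 1↦3, 2↦1}, {0↦3, 1↦2, 2↦1}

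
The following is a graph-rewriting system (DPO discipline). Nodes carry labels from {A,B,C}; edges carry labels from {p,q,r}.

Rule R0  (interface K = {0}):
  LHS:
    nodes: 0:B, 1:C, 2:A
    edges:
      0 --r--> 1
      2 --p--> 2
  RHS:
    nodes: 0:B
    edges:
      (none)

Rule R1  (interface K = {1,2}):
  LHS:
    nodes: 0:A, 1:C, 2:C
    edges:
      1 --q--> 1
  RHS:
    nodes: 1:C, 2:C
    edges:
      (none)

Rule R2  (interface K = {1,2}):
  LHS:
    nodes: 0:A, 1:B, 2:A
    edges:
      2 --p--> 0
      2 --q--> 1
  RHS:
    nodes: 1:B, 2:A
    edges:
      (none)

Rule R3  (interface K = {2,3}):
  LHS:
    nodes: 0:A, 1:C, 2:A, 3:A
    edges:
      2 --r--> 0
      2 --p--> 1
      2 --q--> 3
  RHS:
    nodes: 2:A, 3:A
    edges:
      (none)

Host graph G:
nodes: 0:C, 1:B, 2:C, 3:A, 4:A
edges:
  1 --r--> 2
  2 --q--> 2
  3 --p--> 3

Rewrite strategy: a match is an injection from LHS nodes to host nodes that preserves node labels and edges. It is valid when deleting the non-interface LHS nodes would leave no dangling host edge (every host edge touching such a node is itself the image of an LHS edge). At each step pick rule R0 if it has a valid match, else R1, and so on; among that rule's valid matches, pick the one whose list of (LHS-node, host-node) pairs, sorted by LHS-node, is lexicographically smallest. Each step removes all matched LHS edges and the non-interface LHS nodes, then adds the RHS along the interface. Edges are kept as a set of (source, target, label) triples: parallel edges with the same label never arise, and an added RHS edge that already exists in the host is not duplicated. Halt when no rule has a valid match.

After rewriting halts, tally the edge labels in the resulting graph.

[0] host  ⇒  5 nodes, 3 edges  {1-r->2 2-q->2 3-p->3}
[1] R1 @ {0↦4, 1↦2, 2↦0}  ⇒  4 nodes, 2 edges  {1-r->2 3-p->3}
[2] R0 @ {0↦1, 1↦2, 2↦3}  ⇒  2 nodes, 0 edges  {∅}
normal form: no rule applies after step 2
NF edges: []

Answer: (no edges)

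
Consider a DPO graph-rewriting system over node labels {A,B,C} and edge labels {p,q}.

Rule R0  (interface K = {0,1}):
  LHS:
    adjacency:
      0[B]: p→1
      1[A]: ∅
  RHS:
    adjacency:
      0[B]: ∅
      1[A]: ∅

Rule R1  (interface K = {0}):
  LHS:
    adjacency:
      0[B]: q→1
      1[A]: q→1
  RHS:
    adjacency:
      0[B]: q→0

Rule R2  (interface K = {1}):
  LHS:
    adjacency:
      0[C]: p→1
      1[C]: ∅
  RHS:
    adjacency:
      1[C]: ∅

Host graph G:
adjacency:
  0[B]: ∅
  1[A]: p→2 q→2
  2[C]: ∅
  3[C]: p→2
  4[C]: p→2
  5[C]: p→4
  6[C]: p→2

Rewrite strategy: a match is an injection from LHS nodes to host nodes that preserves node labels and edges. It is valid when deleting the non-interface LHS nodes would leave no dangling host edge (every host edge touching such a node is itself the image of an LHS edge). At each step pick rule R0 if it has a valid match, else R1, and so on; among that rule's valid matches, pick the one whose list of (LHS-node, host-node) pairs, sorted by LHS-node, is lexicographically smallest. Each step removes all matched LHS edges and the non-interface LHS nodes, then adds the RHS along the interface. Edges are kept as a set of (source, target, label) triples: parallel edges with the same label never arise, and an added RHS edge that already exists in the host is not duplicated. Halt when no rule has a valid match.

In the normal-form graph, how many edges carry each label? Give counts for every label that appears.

[0] host  ⇒  7 nodes, 6 edges  {1-p->2 1-q->2 3-p->2 4-p->2 5-p->4 6-p->2}
[1] R2 @ {0↦3, 1↦2}  ⇒  6 nodes, 5 edges  {1-p->2 1-q->2 4-p->2 5-p->4 6-p->2}
[2] R2 @ {0↦5, 1↦4}  ⇒  5 nodes, 4 edges  {1-p->2 1-q->2 4-p->2 6-p->2}
[3] R2 @ {0↦4, 1↦2}  ⇒  4 nodes, 3 edges  {1-p->2 1-q->2 6-p->2}
[4] R2 @ {0↦6, 1↦2}  ⇒  3 nodes, 2 edges  {1-p->2 1-q->2}
halt: no rule applies after step 4
NF edges: [(1, 2, 'p'), (1, 2, 'q')]

Answer: p:1 q:1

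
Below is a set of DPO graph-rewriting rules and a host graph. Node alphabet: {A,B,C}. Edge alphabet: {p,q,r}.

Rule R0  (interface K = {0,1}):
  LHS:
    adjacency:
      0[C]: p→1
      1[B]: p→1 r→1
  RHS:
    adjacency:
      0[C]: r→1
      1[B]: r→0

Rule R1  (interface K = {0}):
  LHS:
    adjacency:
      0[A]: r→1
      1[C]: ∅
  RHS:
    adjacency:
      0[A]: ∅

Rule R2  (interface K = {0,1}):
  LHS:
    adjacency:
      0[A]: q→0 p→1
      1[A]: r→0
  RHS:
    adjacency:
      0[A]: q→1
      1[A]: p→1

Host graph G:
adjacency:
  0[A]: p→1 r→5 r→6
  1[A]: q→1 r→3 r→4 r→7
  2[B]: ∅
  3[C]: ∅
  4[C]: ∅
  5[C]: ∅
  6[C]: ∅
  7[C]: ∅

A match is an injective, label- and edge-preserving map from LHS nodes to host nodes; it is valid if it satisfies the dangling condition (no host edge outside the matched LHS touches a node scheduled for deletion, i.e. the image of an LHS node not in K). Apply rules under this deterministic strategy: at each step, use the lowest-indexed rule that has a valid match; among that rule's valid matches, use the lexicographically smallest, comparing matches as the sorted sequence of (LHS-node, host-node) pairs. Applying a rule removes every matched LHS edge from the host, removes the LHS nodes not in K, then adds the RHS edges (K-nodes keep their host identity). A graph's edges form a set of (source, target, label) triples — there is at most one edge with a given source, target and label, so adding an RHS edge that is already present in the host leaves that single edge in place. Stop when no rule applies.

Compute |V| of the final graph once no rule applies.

initial: |V|=8 |E|=7  E = 0-p->1 0-r->5 0-r->6 1-q->1 1-r->3 1-r->4 1-r->7
step 1: apply R1 at {0↦0, 1↦5}  → |V|=7 |E|=6  E = 0-p->1 0-r->6 1-q->1 1-r->3 1-r->4 1-r->7
step 2: apply R1 at {0↦0, 1↦6}  → |V|=6 |E|=5  E = 0-p->1 1-q->1 1-r->3 1-r->4 1-r->7
step 3: apply R1 at {0↦1, 1↦3}  → |V|=5 |E|=4  E = 0-p->1 1-q->1 1-r->4 1-r->7
step 4: apply R1 at {0↦1, 1↦4}  → |V|=4 |E|=3  E = 0-p->1 1-q->1 1-r->7
step 5: apply R1 at {0↦1, 1↦7}  → |V|=3 |E|=2  E = 0-p->1 1-q->1
normal form: no rule applies after step 5
NF nodes: {0:A, 1:A, 2:B}

Answer: 3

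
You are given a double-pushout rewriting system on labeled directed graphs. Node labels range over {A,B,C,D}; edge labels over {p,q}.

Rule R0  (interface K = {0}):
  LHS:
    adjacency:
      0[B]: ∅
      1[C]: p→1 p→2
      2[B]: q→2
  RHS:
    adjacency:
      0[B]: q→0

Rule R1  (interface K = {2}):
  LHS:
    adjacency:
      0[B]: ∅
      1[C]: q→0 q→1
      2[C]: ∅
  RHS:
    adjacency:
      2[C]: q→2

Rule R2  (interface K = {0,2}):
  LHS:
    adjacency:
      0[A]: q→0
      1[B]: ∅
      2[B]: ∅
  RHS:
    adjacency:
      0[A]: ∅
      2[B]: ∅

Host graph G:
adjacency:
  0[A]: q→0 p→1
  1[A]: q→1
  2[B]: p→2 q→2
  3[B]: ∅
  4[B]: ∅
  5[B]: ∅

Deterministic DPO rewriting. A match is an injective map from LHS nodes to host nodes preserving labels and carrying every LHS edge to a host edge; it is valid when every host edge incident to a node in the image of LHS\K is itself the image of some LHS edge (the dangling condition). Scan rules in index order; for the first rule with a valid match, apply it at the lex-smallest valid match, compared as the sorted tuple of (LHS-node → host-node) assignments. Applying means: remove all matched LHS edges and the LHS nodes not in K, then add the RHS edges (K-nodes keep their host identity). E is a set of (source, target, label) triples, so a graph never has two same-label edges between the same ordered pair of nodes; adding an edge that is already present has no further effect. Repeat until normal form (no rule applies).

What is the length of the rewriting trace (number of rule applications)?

Answer: 2

Steps:
[0] host  ⇒  6 nodes, 5 edges  {0-q->0 0-p->1 1-q->1 2-p->2 2-q->2}
[1] R2 @ {0↦0, 1↦3, 2↦2}  ⇒  5 nodes, 4 edges  {0-p->1 1-q->1 2-p->2 2-q->2}
[2] R2 @ {0↦1, 1↦4, 2↦2}  ⇒  4 nodes, 3 edges  {0-p->1 2-p->2 2-q->2}
normal form: no rule applies after step 2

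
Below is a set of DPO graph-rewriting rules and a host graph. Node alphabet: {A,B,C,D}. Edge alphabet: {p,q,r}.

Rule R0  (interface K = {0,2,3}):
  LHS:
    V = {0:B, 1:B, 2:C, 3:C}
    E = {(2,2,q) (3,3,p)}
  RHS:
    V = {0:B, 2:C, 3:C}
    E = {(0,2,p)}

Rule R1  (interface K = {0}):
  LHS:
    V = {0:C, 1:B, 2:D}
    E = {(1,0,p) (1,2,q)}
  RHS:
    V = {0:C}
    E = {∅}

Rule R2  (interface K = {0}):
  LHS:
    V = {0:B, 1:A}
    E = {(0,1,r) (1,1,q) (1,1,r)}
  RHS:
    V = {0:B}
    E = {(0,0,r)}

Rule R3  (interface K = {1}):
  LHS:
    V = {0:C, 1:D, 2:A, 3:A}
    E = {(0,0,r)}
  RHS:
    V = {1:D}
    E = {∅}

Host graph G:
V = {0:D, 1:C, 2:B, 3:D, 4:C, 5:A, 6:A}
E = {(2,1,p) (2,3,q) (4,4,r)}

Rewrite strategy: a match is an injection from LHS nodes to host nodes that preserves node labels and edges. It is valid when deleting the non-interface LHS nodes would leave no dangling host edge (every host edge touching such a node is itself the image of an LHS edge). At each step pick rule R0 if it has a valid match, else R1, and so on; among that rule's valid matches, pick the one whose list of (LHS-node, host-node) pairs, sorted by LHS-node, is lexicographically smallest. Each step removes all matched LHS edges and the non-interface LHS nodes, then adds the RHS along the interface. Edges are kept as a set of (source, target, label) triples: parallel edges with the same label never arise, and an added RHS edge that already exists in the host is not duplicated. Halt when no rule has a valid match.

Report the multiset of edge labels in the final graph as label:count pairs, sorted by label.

start.  V:7 E:3  edges: 2-p->1 2-q->3 4-r->4
1. fire R1 via {0↦1, 1↦2, 2↦3}  →  V:5 E:1  edges: 4-r->4
2. fire R3 via {0↦4, 1↦0, 2↦5, 3↦6}  →  V:2 E:0  edges: ∅
normal form: no rule applies after step 2
NF edges: []

Answer: (no edges)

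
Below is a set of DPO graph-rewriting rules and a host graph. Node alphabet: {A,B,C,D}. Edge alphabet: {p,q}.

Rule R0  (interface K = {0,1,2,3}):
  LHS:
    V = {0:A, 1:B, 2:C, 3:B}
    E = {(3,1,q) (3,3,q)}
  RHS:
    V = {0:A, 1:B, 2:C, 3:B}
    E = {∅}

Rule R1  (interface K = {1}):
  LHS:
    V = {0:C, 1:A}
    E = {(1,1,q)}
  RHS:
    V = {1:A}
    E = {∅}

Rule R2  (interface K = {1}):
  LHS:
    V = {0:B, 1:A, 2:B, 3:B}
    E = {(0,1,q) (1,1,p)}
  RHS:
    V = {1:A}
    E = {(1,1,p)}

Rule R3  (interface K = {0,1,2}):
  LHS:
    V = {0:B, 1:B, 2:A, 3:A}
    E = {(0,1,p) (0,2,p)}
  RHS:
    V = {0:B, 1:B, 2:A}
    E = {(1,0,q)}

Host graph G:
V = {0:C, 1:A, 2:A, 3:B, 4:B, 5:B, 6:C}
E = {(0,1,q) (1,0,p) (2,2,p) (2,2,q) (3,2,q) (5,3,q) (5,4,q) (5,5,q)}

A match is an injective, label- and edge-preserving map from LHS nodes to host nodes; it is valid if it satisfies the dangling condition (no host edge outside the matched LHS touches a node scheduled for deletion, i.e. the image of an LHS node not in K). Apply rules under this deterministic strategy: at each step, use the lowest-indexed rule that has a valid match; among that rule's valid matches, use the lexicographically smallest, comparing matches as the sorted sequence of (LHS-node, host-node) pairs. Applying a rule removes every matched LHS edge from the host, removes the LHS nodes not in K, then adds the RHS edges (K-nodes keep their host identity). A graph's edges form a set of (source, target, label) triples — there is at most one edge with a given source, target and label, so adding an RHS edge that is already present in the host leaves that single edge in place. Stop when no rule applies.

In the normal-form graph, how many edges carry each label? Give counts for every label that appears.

Answer: p:2 q:3

Derivation:
initial: |V|=7 |E|=8  E = 0-q->1 1-p->0 2-p->2 2-q->2 3-q->2 5-q->3 5-q->4 5-q->5
step 1: apply R0 at {0↦1, 1↦3, 2↦0, 3↦5}  → |V|=7 |E|=6  E = 0-q->1 1-p->0 2-p->2 2-q->2 3-q->2 5-q->4
step 2: apply R1 at {0↦6, 1↦2}  → |V|=6 |E|=5  E = 0-q->1 1-p->0 2-p->2 3-q->2 5-q->4
halt: no rule applies after step 2
NF edges: [(0, 1, 'q'), (1, 0, 'p'), (2, 2, 'p'), (3, 2, 'q'), (5, 4, 'q')]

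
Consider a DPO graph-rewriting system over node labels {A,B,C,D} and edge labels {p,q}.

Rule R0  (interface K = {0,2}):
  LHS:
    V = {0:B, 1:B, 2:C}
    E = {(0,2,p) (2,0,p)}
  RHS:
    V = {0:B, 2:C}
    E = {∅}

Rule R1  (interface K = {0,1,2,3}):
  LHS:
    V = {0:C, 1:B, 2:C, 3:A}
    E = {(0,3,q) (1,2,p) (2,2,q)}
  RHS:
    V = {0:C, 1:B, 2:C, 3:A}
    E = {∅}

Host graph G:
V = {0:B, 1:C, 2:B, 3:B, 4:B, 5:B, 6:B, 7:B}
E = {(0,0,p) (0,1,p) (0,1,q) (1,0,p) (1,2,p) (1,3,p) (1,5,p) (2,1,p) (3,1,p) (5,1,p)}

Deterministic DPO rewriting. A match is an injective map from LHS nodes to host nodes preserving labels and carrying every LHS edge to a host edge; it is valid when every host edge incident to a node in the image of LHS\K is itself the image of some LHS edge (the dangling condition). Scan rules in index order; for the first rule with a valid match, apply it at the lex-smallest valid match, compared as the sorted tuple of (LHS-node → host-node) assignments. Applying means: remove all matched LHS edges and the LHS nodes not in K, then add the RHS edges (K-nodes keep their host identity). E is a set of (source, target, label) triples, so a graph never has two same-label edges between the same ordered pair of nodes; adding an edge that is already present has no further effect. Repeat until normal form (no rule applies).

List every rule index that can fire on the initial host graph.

R0: 12 valid matches — {0↦0, 1↦4, 2↦1}, {0↦0, 1↦6, 2↦1}, {0↦0, 1↦7, 2↦1} (+9 more)
R1: no valid match — LHS pattern not found

Answer: [R0]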